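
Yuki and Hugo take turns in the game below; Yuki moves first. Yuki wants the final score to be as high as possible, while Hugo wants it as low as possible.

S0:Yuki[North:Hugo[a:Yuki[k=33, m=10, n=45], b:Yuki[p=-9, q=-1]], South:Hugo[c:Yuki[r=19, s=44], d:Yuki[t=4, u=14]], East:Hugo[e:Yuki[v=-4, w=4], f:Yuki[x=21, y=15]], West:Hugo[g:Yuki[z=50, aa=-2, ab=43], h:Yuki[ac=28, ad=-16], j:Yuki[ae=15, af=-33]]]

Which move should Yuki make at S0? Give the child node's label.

West

a (Yuki): max(33, 10, 45) = 45
b (Yuki): max(-9, -1) = -1
North (Hugo): min(45, -1) = -1
c (Yuki): max(19, 44) = 44
d (Yuki): max(4, 14) = 14
South (Hugo): min(44, 14) = 14
e (Yuki): max(-4, 4) = 4
f (Yuki): max(21, 15) = 21
East (Hugo): min(4, 21) = 4
g (Yuki): max(50, -2, 43) = 50
h (Yuki): max(28, -16) = 28
j (Yuki): max(15, -33) = 15
West (Hugo): min(50, 28, 15) = 15
S0 (Yuki): max(-1, 14, 4, 15) = 15
Yuki at S0 wants the highest of {North=-1, South=14, East=4, West=15}, so chooses West.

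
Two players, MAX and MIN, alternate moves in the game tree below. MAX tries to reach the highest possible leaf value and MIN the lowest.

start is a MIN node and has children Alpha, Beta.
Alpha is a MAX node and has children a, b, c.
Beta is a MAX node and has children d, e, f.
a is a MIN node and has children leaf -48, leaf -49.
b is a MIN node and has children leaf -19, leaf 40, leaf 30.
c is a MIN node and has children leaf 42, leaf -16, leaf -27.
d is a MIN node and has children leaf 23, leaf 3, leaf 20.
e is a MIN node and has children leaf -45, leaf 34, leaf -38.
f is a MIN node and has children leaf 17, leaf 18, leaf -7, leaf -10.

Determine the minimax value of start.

a (MIN): min(-48, -49) = -49
b (MIN): min(-19, 40, 30) = -19
c (MIN): min(42, -16, -27) = -27
Alpha (MAX): max(-49, -19, -27) = -19
d (MIN): min(23, 3, 20) = 3
e (MIN): min(-45, 34, -38) = -45
f (MIN): min(17, 18, -7, -10) = -10
Beta (MAX): max(3, -45, -10) = 3
start (MIN): min(-19, 3) = -19

-19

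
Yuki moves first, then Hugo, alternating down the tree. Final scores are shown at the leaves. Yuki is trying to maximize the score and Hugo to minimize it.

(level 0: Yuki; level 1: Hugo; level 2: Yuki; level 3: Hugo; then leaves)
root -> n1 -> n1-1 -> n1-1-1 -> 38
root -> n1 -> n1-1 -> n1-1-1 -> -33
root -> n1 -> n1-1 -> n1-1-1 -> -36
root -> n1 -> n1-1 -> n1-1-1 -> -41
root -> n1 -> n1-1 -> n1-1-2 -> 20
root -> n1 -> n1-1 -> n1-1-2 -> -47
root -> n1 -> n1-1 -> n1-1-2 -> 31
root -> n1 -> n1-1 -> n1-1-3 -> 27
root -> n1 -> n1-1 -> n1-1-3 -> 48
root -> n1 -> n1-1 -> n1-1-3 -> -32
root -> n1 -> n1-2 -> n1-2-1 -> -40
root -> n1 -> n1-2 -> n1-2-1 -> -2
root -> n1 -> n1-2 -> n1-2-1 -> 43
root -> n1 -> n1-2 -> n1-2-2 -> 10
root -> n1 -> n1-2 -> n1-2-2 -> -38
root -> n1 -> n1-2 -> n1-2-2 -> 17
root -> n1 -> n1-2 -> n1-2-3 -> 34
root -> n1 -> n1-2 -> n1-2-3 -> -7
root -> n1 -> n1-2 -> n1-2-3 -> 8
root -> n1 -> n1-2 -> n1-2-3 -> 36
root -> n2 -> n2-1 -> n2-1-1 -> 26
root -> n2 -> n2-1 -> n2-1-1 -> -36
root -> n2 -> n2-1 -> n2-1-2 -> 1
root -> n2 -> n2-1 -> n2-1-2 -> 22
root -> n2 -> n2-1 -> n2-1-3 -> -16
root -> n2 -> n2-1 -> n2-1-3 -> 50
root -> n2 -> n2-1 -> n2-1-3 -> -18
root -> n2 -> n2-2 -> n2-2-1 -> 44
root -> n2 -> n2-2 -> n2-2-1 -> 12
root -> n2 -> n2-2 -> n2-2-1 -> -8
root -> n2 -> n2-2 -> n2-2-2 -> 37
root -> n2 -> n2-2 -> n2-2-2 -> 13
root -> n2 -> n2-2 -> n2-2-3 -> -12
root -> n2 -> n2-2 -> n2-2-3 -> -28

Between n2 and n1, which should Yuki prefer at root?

n2-1-1 (Hugo): min(26, -36) = -36
n2-1-2 (Hugo): min(1, 22) = 1
n2-1-3 (Hugo): min(-16, 50, -18) = -18
n2-1 (Yuki): max(-36, 1, -18) = 1
n2-2-1 (Hugo): min(44, 12, -8) = -8
n2-2-2 (Hugo): min(37, 13) = 13
n2-2-3 (Hugo): min(-12, -28) = -28
n2-2 (Yuki): max(-8, 13, -28) = 13
n2 (Hugo): min(1, 13) = 1
n1-1-1 (Hugo): min(38, -33, -36, -41) = -41
n1-1-2 (Hugo): min(20, -47, 31) = -47
n1-1-3 (Hugo): min(27, 48, -32) = -32
n1-1 (Yuki): max(-41, -47, -32) = -32
n1-2-1 (Hugo): min(-40, -2, 43) = -40
n1-2-2 (Hugo): min(10, -38, 17) = -38
n1-2-3 (Hugo): min(34, -7, 8, 36) = -7
n1-2 (Yuki): max(-40, -38, -7) = -7
n1 (Hugo): min(-32, -7) = -32
Yuki prefers the higher value; n2=1, n1=-32. n2 is better since 1 > -32.

n2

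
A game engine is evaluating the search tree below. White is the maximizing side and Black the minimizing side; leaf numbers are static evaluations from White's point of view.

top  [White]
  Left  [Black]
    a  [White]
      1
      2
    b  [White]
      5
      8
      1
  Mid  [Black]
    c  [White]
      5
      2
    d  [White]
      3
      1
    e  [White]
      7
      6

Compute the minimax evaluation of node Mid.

3

c (White): max(5, 2) = 5
d (White): max(3, 1) = 3
e (White): max(7, 6) = 7
Mid (Black): min(5, 3, 7) = 3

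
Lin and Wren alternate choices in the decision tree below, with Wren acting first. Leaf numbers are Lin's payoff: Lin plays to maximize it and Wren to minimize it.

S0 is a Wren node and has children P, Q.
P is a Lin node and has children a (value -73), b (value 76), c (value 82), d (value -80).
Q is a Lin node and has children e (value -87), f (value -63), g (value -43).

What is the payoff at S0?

P (Lin): max(-73, 76, 82, -80) = 82
Q (Lin): max(-87, -63, -43) = -43
S0 (Wren): min(82, -43) = -43

-43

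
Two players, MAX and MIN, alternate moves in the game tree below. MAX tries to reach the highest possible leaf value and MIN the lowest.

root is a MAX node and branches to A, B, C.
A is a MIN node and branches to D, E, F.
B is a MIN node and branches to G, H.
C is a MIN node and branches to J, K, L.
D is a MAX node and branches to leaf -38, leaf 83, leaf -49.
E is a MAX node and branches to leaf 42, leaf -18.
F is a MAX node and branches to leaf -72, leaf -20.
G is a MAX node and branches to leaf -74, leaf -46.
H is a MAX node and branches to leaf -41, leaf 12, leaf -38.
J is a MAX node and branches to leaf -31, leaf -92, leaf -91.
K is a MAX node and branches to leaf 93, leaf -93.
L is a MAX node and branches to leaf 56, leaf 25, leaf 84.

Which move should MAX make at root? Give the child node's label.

A

D (MAX): max(-38, 83, -49) = 83
E (MAX): max(42, -18) = 42
F (MAX): max(-72, -20) = -20
A (MIN): min(83, 42, -20) = -20
G (MAX): max(-74, -46) = -46
H (MAX): max(-41, 12, -38) = 12
B (MIN): min(-46, 12) = -46
J (MAX): max(-31, -92, -91) = -31
K (MAX): max(93, -93) = 93
L (MAX): max(56, 25, 84) = 84
C (MIN): min(-31, 93, 84) = -31
root (MAX): max(-20, -46, -31) = -20
MAX at root wants the highest of {A=-20, B=-46, C=-31}, so chooses A.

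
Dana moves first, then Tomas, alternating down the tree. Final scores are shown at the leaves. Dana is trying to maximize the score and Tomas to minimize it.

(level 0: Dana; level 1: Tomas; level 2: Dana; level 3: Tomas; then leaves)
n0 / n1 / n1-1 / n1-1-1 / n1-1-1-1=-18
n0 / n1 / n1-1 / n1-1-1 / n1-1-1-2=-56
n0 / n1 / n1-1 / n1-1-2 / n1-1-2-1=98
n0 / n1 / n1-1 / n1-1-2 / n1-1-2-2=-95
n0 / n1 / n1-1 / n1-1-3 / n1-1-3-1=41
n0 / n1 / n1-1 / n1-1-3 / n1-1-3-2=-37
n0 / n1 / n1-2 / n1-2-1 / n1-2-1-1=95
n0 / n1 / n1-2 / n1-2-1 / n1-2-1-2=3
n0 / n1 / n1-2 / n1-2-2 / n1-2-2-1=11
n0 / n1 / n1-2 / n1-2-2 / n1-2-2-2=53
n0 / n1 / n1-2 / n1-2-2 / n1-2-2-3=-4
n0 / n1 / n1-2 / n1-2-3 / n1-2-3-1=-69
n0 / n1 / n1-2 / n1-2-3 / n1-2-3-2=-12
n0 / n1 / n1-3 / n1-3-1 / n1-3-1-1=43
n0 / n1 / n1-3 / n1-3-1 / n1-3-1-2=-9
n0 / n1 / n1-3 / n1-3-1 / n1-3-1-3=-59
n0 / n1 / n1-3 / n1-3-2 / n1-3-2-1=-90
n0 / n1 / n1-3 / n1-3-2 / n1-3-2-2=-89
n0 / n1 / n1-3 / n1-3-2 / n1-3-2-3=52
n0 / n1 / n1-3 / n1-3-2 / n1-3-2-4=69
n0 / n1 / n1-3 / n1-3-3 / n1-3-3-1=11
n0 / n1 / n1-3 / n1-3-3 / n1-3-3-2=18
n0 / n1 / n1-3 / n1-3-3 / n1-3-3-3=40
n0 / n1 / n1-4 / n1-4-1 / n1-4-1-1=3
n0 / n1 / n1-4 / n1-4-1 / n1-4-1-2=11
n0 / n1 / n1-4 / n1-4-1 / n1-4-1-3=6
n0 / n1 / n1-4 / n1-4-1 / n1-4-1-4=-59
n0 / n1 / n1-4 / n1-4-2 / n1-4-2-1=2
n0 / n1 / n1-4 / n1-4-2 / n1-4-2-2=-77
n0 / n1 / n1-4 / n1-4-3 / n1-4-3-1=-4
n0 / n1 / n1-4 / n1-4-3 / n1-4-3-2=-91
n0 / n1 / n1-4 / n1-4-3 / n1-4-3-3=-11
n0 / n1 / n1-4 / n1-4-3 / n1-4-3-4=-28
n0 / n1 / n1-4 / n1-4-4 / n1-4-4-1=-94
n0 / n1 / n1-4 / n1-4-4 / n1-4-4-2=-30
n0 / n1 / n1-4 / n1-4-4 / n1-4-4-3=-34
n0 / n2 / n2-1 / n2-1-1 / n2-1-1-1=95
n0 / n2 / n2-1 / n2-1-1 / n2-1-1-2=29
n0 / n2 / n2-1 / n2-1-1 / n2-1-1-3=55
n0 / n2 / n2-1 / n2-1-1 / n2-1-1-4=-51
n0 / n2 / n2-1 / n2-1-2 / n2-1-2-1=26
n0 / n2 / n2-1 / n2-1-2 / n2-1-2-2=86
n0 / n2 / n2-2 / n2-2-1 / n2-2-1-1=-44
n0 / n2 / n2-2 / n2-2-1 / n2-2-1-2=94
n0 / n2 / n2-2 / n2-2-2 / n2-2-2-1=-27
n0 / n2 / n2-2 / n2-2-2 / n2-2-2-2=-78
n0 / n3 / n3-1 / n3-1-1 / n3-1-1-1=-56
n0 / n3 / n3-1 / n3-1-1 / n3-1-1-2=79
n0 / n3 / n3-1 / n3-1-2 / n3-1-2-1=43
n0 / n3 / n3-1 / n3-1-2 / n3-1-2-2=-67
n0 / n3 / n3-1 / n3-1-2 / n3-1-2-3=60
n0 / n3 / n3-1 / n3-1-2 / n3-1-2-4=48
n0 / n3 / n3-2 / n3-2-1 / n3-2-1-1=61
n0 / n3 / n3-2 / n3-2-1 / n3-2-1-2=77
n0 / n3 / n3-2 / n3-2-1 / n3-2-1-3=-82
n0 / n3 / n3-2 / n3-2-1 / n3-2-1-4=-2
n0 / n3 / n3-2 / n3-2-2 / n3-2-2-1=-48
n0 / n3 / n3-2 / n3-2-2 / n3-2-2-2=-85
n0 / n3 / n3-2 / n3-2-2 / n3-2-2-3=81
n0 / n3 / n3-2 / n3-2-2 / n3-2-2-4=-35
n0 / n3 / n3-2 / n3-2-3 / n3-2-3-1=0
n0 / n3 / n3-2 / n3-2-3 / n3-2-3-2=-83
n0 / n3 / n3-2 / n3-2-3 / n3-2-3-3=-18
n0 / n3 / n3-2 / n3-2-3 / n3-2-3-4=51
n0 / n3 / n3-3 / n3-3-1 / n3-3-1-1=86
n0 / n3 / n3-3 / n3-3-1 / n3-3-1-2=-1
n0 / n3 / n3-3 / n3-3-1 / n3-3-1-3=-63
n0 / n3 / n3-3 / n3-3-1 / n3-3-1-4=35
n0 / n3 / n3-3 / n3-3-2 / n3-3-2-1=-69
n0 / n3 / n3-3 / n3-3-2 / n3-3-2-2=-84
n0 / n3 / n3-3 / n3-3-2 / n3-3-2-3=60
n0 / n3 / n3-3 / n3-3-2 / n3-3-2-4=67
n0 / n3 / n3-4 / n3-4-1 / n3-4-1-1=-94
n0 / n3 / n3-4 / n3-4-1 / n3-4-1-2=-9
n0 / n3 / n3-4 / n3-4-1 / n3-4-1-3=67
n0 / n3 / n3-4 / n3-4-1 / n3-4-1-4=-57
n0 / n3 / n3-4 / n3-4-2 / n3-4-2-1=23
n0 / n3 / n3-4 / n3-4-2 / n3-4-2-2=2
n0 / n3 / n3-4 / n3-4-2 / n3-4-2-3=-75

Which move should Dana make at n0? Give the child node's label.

n1-1-1 (Tomas): min(-18, -56) = -56
n1-1-2 (Tomas): min(98, -95) = -95
n1-1-3 (Tomas): min(41, -37) = -37
n1-1 (Dana): max(-56, -95, -37) = -37
n1-2-1 (Tomas): min(95, 3) = 3
n1-2-2 (Tomas): min(11, 53, -4) = -4
n1-2-3 (Tomas): min(-69, -12) = -69
n1-2 (Dana): max(3, -4, -69) = 3
n1-3-1 (Tomas): min(43, -9, -59) = -59
n1-3-2 (Tomas): min(-90, -89, 52, 69) = -90
n1-3-3 (Tomas): min(11, 18, 40) = 11
n1-3 (Dana): max(-59, -90, 11) = 11
n1-4-1 (Tomas): min(3, 11, 6, -59) = -59
n1-4-2 (Tomas): min(2, -77) = -77
n1-4-3 (Tomas): min(-4, -91, -11, -28) = -91
n1-4-4 (Tomas): min(-94, -30, -34) = -94
n1-4 (Dana): max(-59, -77, -91, -94) = -59
n1 (Tomas): min(-37, 3, 11, -59) = -59
n2-1-1 (Tomas): min(95, 29, 55, -51) = -51
n2-1-2 (Tomas): min(26, 86) = 26
n2-1 (Dana): max(-51, 26) = 26
n2-2-1 (Tomas): min(-44, 94) = -44
n2-2-2 (Tomas): min(-27, -78) = -78
n2-2 (Dana): max(-44, -78) = -44
n2 (Tomas): min(26, -44) = -44
n3-1-1 (Tomas): min(-56, 79) = -56
n3-1-2 (Tomas): min(43, -67, 60, 48) = -67
n3-1 (Dana): max(-56, -67) = -56
n3-2-1 (Tomas): min(61, 77, -82, -2) = -82
n3-2-2 (Tomas): min(-48, -85, 81, -35) = -85
n3-2-3 (Tomas): min(0, -83, -18, 51) = -83
n3-2 (Dana): max(-82, -85, -83) = -82
n3-3-1 (Tomas): min(86, -1, -63, 35) = -63
n3-3-2 (Tomas): min(-69, -84, 60, 67) = -84
n3-3 (Dana): max(-63, -84) = -63
n3-4-1 (Tomas): min(-94, -9, 67, -57) = -94
n3-4-2 (Tomas): min(23, 2, -75) = -75
n3-4 (Dana): max(-94, -75) = -75
n3 (Tomas): min(-56, -82, -63, -75) = -82
n0 (Dana): max(-59, -44, -82) = -44
Dana at n0 wants the highest of {n1=-59, n2=-44, n3=-82}, so chooses n2.

n2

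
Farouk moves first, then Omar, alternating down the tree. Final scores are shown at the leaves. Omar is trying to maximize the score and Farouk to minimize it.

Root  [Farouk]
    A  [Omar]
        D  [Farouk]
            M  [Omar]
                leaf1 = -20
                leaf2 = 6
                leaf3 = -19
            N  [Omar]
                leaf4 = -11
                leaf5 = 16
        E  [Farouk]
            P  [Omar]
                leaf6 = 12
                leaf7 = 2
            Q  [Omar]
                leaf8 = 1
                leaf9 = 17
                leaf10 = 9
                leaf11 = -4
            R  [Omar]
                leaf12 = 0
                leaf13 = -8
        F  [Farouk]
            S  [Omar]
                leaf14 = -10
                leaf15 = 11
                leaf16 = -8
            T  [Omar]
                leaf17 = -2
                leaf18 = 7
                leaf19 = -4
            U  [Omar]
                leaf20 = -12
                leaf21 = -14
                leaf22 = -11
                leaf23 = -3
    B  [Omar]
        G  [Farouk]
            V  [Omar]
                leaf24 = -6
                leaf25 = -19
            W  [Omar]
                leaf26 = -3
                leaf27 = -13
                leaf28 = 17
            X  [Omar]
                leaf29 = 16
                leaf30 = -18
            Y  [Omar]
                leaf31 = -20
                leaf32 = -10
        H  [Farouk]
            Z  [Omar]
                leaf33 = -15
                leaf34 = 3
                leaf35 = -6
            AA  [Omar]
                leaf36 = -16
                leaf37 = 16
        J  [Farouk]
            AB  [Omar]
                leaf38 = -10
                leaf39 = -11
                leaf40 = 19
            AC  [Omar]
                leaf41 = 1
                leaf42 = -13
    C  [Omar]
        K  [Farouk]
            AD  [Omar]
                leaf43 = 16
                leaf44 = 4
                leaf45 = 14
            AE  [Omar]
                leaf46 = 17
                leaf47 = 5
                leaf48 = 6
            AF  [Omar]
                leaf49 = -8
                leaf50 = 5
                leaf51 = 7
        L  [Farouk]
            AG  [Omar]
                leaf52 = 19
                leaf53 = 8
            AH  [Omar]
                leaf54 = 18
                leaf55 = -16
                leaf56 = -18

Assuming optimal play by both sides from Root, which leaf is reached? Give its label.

M (Omar): max(-20, 6, -19) = 6
N (Omar): max(-11, 16) = 16
D (Farouk): min(6, 16) = 6
P (Omar): max(12, 2) = 12
Q (Omar): max(1, 17, 9, -4) = 17
R (Omar): max(0, -8) = 0
E (Farouk): min(12, 17, 0) = 0
S (Omar): max(-10, 11, -8) = 11
T (Omar): max(-2, 7, -4) = 7
U (Omar): max(-12, -14, -11, -3) = -3
F (Farouk): min(11, 7, -3) = -3
A (Omar): max(6, 0, -3) = 6
V (Omar): max(-6, -19) = -6
W (Omar): max(-3, -13, 17) = 17
X (Omar): max(16, -18) = 16
Y (Omar): max(-20, -10) = -10
G (Farouk): min(-6, 17, 16, -10) = -10
Z (Omar): max(-15, 3, -6) = 3
AA (Omar): max(-16, 16) = 16
H (Farouk): min(3, 16) = 3
AB (Omar): max(-10, -11, 19) = 19
AC (Omar): max(1, -13) = 1
J (Farouk): min(19, 1) = 1
B (Omar): max(-10, 3, 1) = 3
AD (Omar): max(16, 4, 14) = 16
AE (Omar): max(17, 5, 6) = 17
AF (Omar): max(-8, 5, 7) = 7
K (Farouk): min(16, 17, 7) = 7
AG (Omar): max(19, 8) = 19
AH (Omar): max(18, -16, -18) = 18
L (Farouk): min(19, 18) = 18
C (Omar): max(7, 18) = 18
Root (Farouk): min(6, 3, 18) = 3
At Root, Farouk picks B (lowest: 3).
At B, Omar picks H (highest: 3).
At H, Farouk picks Z (lowest: 3).
At Z, Omar picks leaf34 (highest: 3).
Terminal value 3.

leaf34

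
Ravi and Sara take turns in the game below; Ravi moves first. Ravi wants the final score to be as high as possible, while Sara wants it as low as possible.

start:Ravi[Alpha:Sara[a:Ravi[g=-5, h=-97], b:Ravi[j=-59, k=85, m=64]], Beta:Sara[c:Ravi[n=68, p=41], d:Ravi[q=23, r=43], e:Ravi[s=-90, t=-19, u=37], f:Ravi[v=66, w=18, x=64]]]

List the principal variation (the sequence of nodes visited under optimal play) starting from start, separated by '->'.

a (Ravi): max(-5, -97) = -5
b (Ravi): max(-59, 85, 64) = 85
Alpha (Sara): min(-5, 85) = -5
c (Ravi): max(68, 41) = 68
d (Ravi): max(23, 43) = 43
e (Ravi): max(-90, -19, 37) = 37
f (Ravi): max(66, 18, 64) = 66
Beta (Sara): min(68, 43, 37, 66) = 37
start (Ravi): max(-5, 37) = 37
At start, Ravi picks Beta (highest: 37).
At Beta, Sara picks e (lowest: 37).
At e, Ravi picks u (highest: 37).
Terminal value 37.

start -> Beta -> e -> u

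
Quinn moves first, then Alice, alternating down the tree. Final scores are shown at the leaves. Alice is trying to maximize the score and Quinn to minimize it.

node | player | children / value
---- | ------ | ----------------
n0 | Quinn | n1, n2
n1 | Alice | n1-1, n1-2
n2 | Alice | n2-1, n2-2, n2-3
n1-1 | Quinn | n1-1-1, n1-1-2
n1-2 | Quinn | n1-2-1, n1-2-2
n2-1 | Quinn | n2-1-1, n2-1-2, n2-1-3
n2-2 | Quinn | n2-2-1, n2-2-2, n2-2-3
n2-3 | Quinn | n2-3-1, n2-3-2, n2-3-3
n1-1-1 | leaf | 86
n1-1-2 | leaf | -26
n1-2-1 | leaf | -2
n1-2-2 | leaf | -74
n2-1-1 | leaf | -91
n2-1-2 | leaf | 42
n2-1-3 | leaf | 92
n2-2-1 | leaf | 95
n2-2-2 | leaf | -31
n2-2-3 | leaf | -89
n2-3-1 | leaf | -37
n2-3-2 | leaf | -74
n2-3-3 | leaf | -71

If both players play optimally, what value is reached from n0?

-74

n1-1 (Quinn): min(86, -26) = -26
n1-2 (Quinn): min(-2, -74) = -74
n1 (Alice): max(-26, -74) = -26
n2-1 (Quinn): min(-91, 42, 92) = -91
n2-2 (Quinn): min(95, -31, -89) = -89
n2-3 (Quinn): min(-37, -74, -71) = -74
n2 (Alice): max(-91, -89, -74) = -74
n0 (Quinn): min(-26, -74) = -74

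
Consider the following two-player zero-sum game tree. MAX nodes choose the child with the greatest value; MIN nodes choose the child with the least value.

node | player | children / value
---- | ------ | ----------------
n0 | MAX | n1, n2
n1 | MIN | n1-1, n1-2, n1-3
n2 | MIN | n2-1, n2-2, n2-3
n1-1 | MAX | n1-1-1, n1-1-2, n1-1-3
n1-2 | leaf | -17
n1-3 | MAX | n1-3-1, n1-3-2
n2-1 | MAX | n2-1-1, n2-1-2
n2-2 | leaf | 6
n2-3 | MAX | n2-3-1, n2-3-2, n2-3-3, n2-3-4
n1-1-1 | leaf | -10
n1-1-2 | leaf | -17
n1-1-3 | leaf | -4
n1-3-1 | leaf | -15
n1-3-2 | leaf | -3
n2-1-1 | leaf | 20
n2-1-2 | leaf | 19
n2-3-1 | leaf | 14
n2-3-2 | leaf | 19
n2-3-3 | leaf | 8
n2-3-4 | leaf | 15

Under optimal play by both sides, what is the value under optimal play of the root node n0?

6

n1-1 (MAX): max(-10, -17, -4) = -4
n1-3 (MAX): max(-15, -3) = -3
n1 (MIN): min(-4, -17, -3) = -17
n2-1 (MAX): max(20, 19) = 20
n2-3 (MAX): max(14, 19, 8, 15) = 19
n2 (MIN): min(20, 6, 19) = 6
n0 (MAX): max(-17, 6) = 6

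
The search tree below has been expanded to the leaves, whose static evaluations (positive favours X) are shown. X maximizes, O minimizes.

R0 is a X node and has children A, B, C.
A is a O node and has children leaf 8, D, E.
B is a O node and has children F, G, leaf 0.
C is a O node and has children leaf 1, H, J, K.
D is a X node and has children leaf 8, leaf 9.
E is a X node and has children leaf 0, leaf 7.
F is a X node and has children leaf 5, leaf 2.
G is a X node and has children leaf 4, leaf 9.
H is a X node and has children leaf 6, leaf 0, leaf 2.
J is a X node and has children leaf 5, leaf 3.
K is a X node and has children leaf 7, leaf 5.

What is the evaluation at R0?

7

D (X): max(8, 9) = 9
E (X): max(0, 7) = 7
A (O): min(8, 9, 7) = 7
F (X): max(5, 2) = 5
G (X): max(4, 9) = 9
B (O): min(5, 9, 0) = 0
H (X): max(6, 0, 2) = 6
J (X): max(5, 3) = 5
K (X): max(7, 5) = 7
C (O): min(1, 6, 5, 7) = 1
R0 (X): max(7, 0, 1) = 7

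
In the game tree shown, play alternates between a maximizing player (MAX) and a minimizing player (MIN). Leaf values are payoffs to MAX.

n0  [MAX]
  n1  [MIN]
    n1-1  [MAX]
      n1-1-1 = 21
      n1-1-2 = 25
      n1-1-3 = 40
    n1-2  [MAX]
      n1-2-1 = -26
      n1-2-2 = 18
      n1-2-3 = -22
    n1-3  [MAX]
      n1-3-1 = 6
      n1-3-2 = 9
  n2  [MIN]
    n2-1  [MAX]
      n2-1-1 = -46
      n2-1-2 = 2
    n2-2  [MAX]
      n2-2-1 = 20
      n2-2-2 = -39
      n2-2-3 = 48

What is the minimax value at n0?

9

n1-1 (MAX): max(21, 25, 40) = 40
n1-2 (MAX): max(-26, 18, -22) = 18
n1-3 (MAX): max(6, 9) = 9
n1 (MIN): min(40, 18, 9) = 9
n2-1 (MAX): max(-46, 2) = 2
n2-2 (MAX): max(20, -39, 48) = 48
n2 (MIN): min(2, 48) = 2
n0 (MAX): max(9, 2) = 9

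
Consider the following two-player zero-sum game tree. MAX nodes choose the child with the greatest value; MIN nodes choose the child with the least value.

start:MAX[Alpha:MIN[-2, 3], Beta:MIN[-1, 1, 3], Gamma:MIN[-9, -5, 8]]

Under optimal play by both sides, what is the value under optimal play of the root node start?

Alpha (MIN): min(-2, 3) = -2
Beta (MIN): min(-1, 1, 3) = -1
Gamma (MIN): min(-9, -5, 8) = -9
start (MAX): max(-2, -1, -9) = -1

-1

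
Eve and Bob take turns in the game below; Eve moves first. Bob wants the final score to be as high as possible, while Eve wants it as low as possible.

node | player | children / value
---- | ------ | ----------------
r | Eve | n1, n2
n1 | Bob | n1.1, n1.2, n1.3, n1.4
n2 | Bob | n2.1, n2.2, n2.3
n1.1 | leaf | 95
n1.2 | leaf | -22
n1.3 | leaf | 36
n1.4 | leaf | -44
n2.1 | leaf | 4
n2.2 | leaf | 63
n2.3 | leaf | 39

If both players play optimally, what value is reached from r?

n1 (Bob): max(95, -22, 36, -44) = 95
n2 (Bob): max(4, 63, 39) = 63
r (Eve): min(95, 63) = 63

63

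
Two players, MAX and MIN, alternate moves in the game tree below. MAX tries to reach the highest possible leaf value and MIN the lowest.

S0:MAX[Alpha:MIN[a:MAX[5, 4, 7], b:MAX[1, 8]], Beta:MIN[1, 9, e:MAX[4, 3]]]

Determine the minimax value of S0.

a (MAX): max(5, 4, 7) = 7
b (MAX): max(1, 8) = 8
Alpha (MIN): min(7, 8) = 7
e (MAX): max(4, 3) = 4
Beta (MIN): min(1, 9, 4) = 1
S0 (MAX): max(7, 1) = 7

7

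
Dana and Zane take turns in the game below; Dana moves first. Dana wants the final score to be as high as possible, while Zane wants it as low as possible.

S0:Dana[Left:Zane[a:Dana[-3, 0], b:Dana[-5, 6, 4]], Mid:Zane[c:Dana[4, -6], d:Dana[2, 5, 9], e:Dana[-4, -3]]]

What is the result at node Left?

a (Dana): max(-3, 0) = 0
b (Dana): max(-5, 6, 4) = 6
Left (Zane): min(0, 6) = 0

0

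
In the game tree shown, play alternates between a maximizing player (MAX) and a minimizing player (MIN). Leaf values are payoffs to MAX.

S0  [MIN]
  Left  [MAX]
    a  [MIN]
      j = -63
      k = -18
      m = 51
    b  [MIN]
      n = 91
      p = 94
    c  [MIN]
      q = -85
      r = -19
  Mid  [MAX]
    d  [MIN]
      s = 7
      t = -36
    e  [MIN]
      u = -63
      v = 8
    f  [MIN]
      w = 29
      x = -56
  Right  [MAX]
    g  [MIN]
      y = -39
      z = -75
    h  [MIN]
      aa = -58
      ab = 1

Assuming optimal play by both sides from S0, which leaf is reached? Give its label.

aa

a (MIN): min(-63, -18, 51) = -63
b (MIN): min(91, 94) = 91
c (MIN): min(-85, -19) = -85
Left (MAX): max(-63, 91, -85) = 91
d (MIN): min(7, -36) = -36
e (MIN): min(-63, 8) = -63
f (MIN): min(29, -56) = -56
Mid (MAX): max(-36, -63, -56) = -36
g (MIN): min(-39, -75) = -75
h (MIN): min(-58, 1) = -58
Right (MAX): max(-75, -58) = -58
S0 (MIN): min(91, -36, -58) = -58
At S0, MIN picks Right (lowest: -58).
At Right, MAX picks h (highest: -58).
At h, MIN picks aa (lowest: -58).
Terminal value -58.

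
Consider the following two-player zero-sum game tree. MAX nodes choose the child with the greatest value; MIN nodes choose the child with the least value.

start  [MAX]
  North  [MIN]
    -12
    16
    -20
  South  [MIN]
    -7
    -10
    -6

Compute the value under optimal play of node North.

North (MIN): min(-12, 16, -20) = -20

-20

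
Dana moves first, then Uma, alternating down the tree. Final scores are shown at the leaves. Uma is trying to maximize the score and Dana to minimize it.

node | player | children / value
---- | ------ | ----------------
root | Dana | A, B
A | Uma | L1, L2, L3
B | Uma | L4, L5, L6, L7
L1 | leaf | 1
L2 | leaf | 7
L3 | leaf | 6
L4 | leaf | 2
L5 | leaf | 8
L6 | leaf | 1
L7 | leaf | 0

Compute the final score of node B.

8

B (Uma): max(2, 8, 1, 0) = 8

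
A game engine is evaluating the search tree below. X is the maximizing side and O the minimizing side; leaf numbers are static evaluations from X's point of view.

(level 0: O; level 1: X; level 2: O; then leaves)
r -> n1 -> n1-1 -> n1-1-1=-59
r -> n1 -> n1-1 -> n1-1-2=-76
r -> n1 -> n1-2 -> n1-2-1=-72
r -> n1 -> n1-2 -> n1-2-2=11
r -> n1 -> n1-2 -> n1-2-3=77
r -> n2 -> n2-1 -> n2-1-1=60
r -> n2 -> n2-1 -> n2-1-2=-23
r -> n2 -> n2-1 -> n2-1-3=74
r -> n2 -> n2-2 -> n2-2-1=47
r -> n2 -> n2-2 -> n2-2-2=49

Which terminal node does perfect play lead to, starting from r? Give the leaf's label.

n1-1 (O): min(-59, -76) = -76
n1-2 (O): min(-72, 11, 77) = -72
n1 (X): max(-76, -72) = -72
n2-1 (O): min(60, -23, 74) = -23
n2-2 (O): min(47, 49) = 47
n2 (X): max(-23, 47) = 47
r (O): min(-72, 47) = -72
At r, O picks n1 (lowest: -72).
At n1, X picks n1-2 (highest: -72).
At n1-2, O picks n1-2-1 (lowest: -72).
Terminal value -72.

n1-2-1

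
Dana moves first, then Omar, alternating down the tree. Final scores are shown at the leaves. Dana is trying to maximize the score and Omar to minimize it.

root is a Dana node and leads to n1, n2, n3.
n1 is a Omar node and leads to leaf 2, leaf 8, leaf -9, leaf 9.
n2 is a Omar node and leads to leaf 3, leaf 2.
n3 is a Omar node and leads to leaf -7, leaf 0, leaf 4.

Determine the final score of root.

n1 (Omar): min(2, 8, -9, 9) = -9
n2 (Omar): min(3, 2) = 2
n3 (Omar): min(-7, 0, 4) = -7
root (Dana): max(-9, 2, -7) = 2

2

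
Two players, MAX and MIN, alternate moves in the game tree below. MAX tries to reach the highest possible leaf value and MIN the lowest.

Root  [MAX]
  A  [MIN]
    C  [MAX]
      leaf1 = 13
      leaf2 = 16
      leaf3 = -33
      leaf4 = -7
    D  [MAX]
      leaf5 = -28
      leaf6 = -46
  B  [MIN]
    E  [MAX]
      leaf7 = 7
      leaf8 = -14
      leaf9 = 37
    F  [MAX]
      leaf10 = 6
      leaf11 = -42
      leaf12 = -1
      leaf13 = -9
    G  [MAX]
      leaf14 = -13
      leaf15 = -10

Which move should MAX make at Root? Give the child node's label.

B

C (MAX): max(13, 16, -33, -7) = 16
D (MAX): max(-28, -46) = -28
A (MIN): min(16, -28) = -28
E (MAX): max(7, -14, 37) = 37
F (MAX): max(6, -42, -1, -9) = 6
G (MAX): max(-13, -10) = -10
B (MIN): min(37, 6, -10) = -10
Root (MAX): max(-28, -10) = -10
MAX at Root wants the highest of {A=-28, B=-10}, so chooses B.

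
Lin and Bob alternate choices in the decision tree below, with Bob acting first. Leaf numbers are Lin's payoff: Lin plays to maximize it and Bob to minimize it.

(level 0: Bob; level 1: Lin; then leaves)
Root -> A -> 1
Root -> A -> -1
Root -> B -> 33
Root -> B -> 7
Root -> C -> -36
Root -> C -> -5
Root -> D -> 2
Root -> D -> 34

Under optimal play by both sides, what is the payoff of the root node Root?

A (Lin): max(1, -1) = 1
B (Lin): max(33, 7) = 33
C (Lin): max(-36, -5) = -5
D (Lin): max(2, 34) = 34
Root (Bob): min(1, 33, -5, 34) = -5

-5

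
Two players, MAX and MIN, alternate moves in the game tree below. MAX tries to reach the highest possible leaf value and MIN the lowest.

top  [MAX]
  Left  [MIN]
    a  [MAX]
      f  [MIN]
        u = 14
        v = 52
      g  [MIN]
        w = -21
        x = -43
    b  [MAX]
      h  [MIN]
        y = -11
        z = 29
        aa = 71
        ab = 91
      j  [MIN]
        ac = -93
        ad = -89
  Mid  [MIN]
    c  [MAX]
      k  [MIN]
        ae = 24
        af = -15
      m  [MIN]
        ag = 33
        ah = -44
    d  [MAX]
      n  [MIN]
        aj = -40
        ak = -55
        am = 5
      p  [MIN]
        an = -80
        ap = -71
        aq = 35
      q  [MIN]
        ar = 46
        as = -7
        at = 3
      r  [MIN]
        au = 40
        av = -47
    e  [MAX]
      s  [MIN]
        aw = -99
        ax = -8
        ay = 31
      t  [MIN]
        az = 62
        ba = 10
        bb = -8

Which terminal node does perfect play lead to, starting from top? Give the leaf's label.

f (MIN): min(14, 52) = 14
g (MIN): min(-21, -43) = -43
a (MAX): max(14, -43) = 14
h (MIN): min(-11, 29, 71, 91) = -11
j (MIN): min(-93, -89) = -93
b (MAX): max(-11, -93) = -11
Left (MIN): min(14, -11) = -11
k (MIN): min(24, -15) = -15
m (MIN): min(33, -44) = -44
c (MAX): max(-15, -44) = -15
n (MIN): min(-40, -55, 5) = -55
p (MIN): min(-80, -71, 35) = -80
q (MIN): min(46, -7, 3) = -7
r (MIN): min(40, -47) = -47
d (MAX): max(-55, -80, -7, -47) = -7
s (MIN): min(-99, -8, 31) = -99
t (MIN): min(62, 10, -8) = -8
e (MAX): max(-99, -8) = -8
Mid (MIN): min(-15, -7, -8) = -15
top (MAX): max(-11, -15) = -11
At top, MAX picks Left (highest: -11).
At Left, MIN picks b (lowest: -11).
At b, MAX picks h (highest: -11).
At h, MIN picks y (lowest: -11).
Terminal value -11.

y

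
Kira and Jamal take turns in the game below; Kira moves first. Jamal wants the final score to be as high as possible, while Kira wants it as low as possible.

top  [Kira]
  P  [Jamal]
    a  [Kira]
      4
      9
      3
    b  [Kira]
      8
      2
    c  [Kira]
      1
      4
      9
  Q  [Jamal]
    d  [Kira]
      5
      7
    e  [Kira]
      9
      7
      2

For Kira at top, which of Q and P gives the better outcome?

d (Kira): min(5, 7) = 5
e (Kira): min(9, 7, 2) = 2
Q (Jamal): max(5, 2) = 5
a (Kira): min(4, 9, 3) = 3
b (Kira): min(8, 2) = 2
c (Kira): min(1, 4, 9) = 1
P (Jamal): max(3, 2, 1) = 3
Kira prefers the lower value; Q=5, P=3. P is better since 3 < 5.

P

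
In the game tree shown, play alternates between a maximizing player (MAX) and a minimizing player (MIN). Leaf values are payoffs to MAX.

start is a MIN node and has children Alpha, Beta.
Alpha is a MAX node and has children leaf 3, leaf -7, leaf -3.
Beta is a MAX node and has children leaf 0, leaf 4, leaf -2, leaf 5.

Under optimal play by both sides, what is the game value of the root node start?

Alpha (MAX): max(3, -7, -3) = 3
Beta (MAX): max(0, 4, -2, 5) = 5
start (MIN): min(3, 5) = 3

3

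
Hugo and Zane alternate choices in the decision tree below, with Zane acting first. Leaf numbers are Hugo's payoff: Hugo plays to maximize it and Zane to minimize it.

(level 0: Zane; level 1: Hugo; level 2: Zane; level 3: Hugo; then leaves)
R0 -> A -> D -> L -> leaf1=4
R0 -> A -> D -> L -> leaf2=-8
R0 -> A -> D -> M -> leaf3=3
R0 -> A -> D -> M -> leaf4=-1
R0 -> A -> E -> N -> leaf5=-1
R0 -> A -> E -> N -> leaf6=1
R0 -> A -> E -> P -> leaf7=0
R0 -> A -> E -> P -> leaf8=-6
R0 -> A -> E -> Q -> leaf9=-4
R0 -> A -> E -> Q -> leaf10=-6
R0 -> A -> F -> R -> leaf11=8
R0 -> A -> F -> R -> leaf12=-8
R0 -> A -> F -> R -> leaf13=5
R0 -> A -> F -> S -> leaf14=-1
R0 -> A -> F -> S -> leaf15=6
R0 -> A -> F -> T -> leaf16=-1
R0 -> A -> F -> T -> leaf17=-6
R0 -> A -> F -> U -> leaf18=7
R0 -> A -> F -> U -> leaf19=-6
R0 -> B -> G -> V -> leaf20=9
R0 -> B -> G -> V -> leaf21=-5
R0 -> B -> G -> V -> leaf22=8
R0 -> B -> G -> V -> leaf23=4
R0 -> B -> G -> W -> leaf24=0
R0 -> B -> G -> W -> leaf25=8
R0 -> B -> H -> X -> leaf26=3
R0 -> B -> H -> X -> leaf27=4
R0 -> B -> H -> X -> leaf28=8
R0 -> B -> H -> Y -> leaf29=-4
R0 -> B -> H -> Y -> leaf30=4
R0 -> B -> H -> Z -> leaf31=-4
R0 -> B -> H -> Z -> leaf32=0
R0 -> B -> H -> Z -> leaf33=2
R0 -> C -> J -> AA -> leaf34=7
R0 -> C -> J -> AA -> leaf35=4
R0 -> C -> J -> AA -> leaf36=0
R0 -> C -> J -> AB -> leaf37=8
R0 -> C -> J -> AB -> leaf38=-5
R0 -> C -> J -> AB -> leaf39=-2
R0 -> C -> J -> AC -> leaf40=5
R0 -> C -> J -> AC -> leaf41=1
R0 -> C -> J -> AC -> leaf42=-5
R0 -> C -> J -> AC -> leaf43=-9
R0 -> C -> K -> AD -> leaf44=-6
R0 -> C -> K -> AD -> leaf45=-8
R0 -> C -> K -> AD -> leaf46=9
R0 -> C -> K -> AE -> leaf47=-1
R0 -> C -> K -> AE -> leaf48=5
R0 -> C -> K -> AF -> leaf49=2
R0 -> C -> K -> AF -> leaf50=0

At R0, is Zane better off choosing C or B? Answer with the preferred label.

C

AA (Hugo): max(7, 4, 0) = 7
AB (Hugo): max(8, -5, -2) = 8
AC (Hugo): max(5, 1, -5, -9) = 5
J (Zane): min(7, 8, 5) = 5
AD (Hugo): max(-6, -8, 9) = 9
AE (Hugo): max(-1, 5) = 5
AF (Hugo): max(2, 0) = 2
K (Zane): min(9, 5, 2) = 2
C (Hugo): max(5, 2) = 5
V (Hugo): max(9, -5, 8, 4) = 9
W (Hugo): max(0, 8) = 8
G (Zane): min(9, 8) = 8
X (Hugo): max(3, 4, 8) = 8
Y (Hugo): max(-4, 4) = 4
Z (Hugo): max(-4, 0, 2) = 2
H (Zane): min(8, 4, 2) = 2
B (Hugo): max(8, 2) = 8
Zane prefers the lower value; C=5, B=8. C is better since 5 < 8.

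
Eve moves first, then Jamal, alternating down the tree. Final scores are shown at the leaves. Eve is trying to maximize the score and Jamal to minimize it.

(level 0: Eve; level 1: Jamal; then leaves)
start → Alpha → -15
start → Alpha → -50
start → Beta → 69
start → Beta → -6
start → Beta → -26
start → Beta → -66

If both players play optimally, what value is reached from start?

-50

Alpha (Jamal): min(-15, -50) = -50
Beta (Jamal): min(69, -6, -26, -66) = -66
start (Eve): max(-50, -66) = -50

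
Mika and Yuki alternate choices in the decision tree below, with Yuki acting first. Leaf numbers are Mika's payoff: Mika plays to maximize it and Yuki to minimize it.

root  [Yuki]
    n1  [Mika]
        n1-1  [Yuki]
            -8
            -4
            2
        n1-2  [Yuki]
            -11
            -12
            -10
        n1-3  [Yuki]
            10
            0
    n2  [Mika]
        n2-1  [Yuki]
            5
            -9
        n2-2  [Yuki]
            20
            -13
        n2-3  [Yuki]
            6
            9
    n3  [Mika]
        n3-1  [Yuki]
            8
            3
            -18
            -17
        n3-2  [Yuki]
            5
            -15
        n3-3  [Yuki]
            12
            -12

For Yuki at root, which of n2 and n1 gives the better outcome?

n1

n2-1 (Yuki): min(5, -9) = -9
n2-2 (Yuki): min(20, -13) = -13
n2-3 (Yuki): min(6, 9) = 6
n2 (Mika): max(-9, -13, 6) = 6
n1-1 (Yuki): min(-8, -4, 2) = -8
n1-2 (Yuki): min(-11, -12, -10) = -12
n1-3 (Yuki): min(10, 0) = 0
n1 (Mika): max(-8, -12, 0) = 0
Yuki prefers the lower value; n2=6, n1=0. n1 is better since 0 < 6.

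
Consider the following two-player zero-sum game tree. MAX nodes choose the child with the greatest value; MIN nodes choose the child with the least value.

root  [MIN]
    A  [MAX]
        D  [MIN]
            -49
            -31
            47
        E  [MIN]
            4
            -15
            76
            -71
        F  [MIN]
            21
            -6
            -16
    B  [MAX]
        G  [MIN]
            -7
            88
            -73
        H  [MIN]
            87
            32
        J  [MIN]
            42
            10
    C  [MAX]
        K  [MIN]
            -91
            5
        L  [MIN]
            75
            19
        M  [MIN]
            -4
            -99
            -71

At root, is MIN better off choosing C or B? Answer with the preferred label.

C

K (MIN): min(-91, 5) = -91
L (MIN): min(75, 19) = 19
M (MIN): min(-4, -99, -71) = -99
C (MAX): max(-91, 19, -99) = 19
G (MIN): min(-7, 88, -73) = -73
H (MIN): min(87, 32) = 32
J (MIN): min(42, 10) = 10
B (MAX): max(-73, 32, 10) = 32
MIN prefers the lower value; C=19, B=32. C is better since 19 < 32.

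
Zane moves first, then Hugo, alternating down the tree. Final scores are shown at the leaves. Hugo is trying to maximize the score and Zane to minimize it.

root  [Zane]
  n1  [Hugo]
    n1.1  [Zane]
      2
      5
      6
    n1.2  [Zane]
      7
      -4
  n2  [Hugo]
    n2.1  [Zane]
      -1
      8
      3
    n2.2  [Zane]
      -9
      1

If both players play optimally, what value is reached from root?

-1

n1.1 (Zane): min(2, 5, 6) = 2
n1.2 (Zane): min(7, -4) = -4
n1 (Hugo): max(2, -4) = 2
n2.1 (Zane): min(-1, 8, 3) = -1
n2.2 (Zane): min(-9, 1) = -9
n2 (Hugo): max(-1, -9) = -1
root (Zane): min(2, -1) = -1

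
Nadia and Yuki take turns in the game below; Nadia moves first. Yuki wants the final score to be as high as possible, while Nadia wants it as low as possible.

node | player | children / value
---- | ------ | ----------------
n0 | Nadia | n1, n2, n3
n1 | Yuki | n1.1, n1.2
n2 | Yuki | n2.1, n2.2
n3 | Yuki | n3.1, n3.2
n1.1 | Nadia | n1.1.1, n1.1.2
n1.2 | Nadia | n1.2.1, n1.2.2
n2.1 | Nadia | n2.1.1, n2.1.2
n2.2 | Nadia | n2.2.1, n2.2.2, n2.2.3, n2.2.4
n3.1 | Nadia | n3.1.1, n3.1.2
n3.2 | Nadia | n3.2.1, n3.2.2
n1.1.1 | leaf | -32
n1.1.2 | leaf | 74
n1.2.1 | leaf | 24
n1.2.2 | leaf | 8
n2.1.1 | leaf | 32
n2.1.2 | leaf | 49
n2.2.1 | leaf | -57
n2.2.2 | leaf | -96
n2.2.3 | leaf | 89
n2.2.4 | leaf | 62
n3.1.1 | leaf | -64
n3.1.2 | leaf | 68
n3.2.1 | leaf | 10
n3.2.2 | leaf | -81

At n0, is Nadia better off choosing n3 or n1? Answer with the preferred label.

n3.1 (Nadia): min(-64, 68) = -64
n3.2 (Nadia): min(10, -81) = -81
n3 (Yuki): max(-64, -81) = -64
n1.1 (Nadia): min(-32, 74) = -32
n1.2 (Nadia): min(24, 8) = 8
n1 (Yuki): max(-32, 8) = 8
Nadia prefers the lower value; n3=-64, n1=8. n3 is better since -64 < 8.

n3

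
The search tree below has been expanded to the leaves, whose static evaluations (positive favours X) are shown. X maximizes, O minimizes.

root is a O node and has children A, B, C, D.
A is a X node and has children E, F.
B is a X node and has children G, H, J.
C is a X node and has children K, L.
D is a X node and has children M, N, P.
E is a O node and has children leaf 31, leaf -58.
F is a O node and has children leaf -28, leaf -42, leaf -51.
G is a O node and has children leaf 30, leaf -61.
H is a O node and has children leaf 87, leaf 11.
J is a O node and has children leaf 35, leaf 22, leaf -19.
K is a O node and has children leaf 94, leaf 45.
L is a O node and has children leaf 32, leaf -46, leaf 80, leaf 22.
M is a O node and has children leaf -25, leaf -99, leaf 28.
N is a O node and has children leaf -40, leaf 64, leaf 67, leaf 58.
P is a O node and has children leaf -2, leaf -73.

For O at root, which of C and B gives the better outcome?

K (O): min(94, 45) = 45
L (O): min(32, -46, 80, 22) = -46
C (X): max(45, -46) = 45
G (O): min(30, -61) = -61
H (O): min(87, 11) = 11
J (O): min(35, 22, -19) = -19
B (X): max(-61, 11, -19) = 11
O prefers the lower value; C=45, B=11. B is better since 11 < 45.

B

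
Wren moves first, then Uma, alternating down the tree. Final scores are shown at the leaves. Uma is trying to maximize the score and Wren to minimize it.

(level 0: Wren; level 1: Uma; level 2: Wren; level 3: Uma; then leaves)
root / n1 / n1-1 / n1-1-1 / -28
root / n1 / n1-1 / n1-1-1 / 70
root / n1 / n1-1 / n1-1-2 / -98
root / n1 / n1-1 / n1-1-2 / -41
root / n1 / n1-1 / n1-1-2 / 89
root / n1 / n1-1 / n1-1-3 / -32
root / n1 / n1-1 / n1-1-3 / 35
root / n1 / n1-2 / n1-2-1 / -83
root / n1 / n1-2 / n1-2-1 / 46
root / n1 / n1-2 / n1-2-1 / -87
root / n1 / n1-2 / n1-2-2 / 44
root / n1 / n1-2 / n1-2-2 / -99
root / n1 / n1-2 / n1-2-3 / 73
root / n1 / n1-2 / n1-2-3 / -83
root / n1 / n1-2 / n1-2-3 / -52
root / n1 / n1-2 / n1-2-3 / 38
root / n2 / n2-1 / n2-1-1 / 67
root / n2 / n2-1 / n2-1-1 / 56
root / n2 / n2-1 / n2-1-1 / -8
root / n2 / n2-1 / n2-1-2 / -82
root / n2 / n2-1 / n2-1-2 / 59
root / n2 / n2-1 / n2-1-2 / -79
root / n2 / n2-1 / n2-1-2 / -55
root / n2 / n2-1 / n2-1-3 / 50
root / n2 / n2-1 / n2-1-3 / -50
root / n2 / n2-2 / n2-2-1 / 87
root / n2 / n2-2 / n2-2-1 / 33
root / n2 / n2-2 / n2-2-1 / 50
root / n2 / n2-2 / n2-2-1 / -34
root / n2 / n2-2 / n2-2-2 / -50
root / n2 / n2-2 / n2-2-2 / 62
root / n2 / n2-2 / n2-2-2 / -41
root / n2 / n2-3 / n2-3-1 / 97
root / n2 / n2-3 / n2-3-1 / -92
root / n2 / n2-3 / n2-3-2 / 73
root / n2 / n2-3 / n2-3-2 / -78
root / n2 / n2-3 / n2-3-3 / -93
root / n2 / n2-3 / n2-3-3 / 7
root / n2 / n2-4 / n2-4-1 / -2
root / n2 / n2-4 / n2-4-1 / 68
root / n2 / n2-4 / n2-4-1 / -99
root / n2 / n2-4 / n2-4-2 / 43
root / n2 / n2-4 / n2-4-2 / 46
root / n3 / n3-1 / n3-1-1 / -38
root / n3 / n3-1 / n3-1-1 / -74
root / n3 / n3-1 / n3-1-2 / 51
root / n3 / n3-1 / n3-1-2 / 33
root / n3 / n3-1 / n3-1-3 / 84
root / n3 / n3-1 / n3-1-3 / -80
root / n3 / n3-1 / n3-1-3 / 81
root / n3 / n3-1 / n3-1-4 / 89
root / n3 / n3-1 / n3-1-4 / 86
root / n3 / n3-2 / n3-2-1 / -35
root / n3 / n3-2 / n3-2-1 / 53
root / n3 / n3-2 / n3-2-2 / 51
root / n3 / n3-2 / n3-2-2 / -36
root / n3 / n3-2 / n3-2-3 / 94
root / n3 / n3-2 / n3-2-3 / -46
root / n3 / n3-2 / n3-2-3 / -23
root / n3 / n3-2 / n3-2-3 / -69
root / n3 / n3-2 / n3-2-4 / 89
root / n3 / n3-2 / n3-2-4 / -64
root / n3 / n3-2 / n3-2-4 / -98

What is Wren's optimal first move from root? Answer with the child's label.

n1-1-1 (Uma): max(-28, 70) = 70
n1-1-2 (Uma): max(-98, -41, 89) = 89
n1-1-3 (Uma): max(-32, 35) = 35
n1-1 (Wren): min(70, 89, 35) = 35
n1-2-1 (Uma): max(-83, 46, -87) = 46
n1-2-2 (Uma): max(44, -99) = 44
n1-2-3 (Uma): max(73, -83, -52, 38) = 73
n1-2 (Wren): min(46, 44, 73) = 44
n1 (Uma): max(35, 44) = 44
n2-1-1 (Uma): max(67, 56, -8) = 67
n2-1-2 (Uma): max(-82, 59, -79, -55) = 59
n2-1-3 (Uma): max(50, -50) = 50
n2-1 (Wren): min(67, 59, 50) = 50
n2-2-1 (Uma): max(87, 33, 50, -34) = 87
n2-2-2 (Uma): max(-50, 62, -41) = 62
n2-2 (Wren): min(87, 62) = 62
n2-3-1 (Uma): max(97, -92) = 97
n2-3-2 (Uma): max(73, -78) = 73
n2-3-3 (Uma): max(-93, 7) = 7
n2-3 (Wren): min(97, 73, 7) = 7
n2-4-1 (Uma): max(-2, 68, -99) = 68
n2-4-2 (Uma): max(43, 46) = 46
n2-4 (Wren): min(68, 46) = 46
n2 (Uma): max(50, 62, 7, 46) = 62
n3-1-1 (Uma): max(-38, -74) = -38
n3-1-2 (Uma): max(51, 33) = 51
n3-1-3 (Uma): max(84, -80, 81) = 84
n3-1-4 (Uma): max(89, 86) = 89
n3-1 (Wren): min(-38, 51, 84, 89) = -38
n3-2-1 (Uma): max(-35, 53) = 53
n3-2-2 (Uma): max(51, -36) = 51
n3-2-3 (Uma): max(94, -46, -23, -69) = 94
n3-2-4 (Uma): max(89, -64, -98) = 89
n3-2 (Wren): min(53, 51, 94, 89) = 51
n3 (Uma): max(-38, 51) = 51
root (Wren): min(44, 62, 51) = 44
Wren at root wants the lowest of {n1=44, n2=62, n3=51}, so chooses n1.

n1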